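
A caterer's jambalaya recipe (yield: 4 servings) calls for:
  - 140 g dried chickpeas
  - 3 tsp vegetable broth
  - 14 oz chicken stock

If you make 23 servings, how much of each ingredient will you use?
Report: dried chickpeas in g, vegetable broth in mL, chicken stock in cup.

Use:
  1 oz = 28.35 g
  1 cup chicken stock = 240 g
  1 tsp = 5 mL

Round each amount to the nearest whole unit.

Scaling factor: 23/4 = 5.75.
dried chickpeas: 140 g × 23/4 = 805 g
vegetable broth: 3 tsp × 23/4 × 5 mL/tsp ≈ 86 mL
chicken stock: 14 oz × 23/4 × 28.35 g/oz ÷ 240 g/cup ≈ 10 cup

dried chickpeas: 805 g; vegetable broth: 86 mL; chicken stock: 10 cup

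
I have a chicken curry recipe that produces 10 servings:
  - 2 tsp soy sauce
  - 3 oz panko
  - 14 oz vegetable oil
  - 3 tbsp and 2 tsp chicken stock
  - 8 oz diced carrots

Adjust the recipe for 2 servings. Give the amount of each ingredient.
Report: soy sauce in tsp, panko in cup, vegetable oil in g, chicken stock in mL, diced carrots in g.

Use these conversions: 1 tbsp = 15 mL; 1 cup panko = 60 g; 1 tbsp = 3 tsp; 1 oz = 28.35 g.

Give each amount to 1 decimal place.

soy sauce: 0.4 tsp; panko: 0.3 cup; vegetable oil: 79.4 g; chicken stock: 11.0 mL; diced carrots: 45.4 g

Scaling factor: 2/10 = 1/5 = 0.2.
soy sauce: 2 tsp × 1/5 = 0.4 tsp
panko: 3 oz × 1/5 × 28.35 g/oz ÷ 60 g/cup ≈ 0.3 cup
vegetable oil: 14 oz × 1/5 × 28.35 g/oz ≈ 79.4 g
chicken stock: (3 tbsp + 2 tsp = 11/3 tbsp) × 1/5 × 15 mL/tbsp = 11.0 mL
diced carrots: 8 oz × 1/5 × 28.35 g/oz ≈ 45.4 g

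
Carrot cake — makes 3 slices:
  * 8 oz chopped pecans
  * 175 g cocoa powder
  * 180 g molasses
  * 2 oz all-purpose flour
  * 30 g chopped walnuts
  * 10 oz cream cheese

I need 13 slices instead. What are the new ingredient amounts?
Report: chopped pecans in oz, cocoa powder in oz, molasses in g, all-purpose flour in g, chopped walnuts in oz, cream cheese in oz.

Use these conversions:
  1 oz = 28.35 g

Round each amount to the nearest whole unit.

Scaling factor: 13/3.
chopped pecans: 8 oz × 13/3 ≈ 35 oz
cocoa powder: 175 g × 13/3 ÷ 28.35 g/oz ≈ 27 oz
molasses: 180 g × 13/3 = 780 g
all-purpose flour: 2 oz × 13/3 × 28.35 g/oz ≈ 246 g
chopped walnuts: 30 g × 13/3 ÷ 28.35 g/oz ≈ 5 oz
cream cheese: 10 oz × 13/3 ≈ 43 oz

chopped pecans: 35 oz; cocoa powder: 27 oz; molasses: 780 g; all-purpose flour: 246 g; chopped walnuts: 5 oz; cream cheese: 43 oz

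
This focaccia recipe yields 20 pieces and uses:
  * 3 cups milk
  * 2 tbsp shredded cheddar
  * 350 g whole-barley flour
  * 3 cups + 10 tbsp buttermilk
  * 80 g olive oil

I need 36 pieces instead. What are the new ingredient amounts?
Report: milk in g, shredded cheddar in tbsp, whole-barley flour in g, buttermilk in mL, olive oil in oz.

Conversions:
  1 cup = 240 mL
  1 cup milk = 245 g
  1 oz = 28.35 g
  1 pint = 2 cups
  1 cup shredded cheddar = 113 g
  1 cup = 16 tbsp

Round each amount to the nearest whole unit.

milk: 1323 g; shredded cheddar: 4 tbsp; whole-barley flour: 630 g; buttermilk: 1566 mL; olive oil: 5 oz

Scaling factor: 36/20 = 9/5 = 1.8.
milk: 3 cup × 9/5 × 245 g/cup = 1323 g
shredded cheddar: 2 tbsp × 9/5 ≈ 4 tbsp
whole-barley flour: 350 g × 9/5 = 630 g
buttermilk: (3 cup + 10 tbsp = 3.625 cup) × 9/5 × 240 mL/cup = 1566 mL
olive oil: 80 g × 9/5 ÷ 28.35 g/oz ≈ 5 oz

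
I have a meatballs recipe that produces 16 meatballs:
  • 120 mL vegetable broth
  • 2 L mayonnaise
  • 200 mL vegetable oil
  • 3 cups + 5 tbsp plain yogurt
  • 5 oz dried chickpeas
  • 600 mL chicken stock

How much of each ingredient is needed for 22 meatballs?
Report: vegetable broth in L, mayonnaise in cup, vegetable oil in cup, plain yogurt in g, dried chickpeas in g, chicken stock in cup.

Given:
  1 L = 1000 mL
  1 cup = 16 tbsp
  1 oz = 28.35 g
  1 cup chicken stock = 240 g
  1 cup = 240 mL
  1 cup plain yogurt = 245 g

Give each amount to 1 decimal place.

Scaling factor: 22/16 = 11/8 = 1.375.
vegetable broth: 120 mL × 11/8 ÷ 1000 mL/L ≈ 0.2 L
mayonnaise: 2 L × 11/8 × 1000 mL/L ÷ 240 mL/cup ≈ 11.5 cup
vegetable oil: 200 mL × 11/8 ÷ 240 mL/cup ≈ 1.1 cup
plain yogurt: (3 cup + 5 tbsp = 3.3125 cup) × 11/8 × 245 g/cup ≈ 1115.9 g
dried chickpeas: 5 oz × 11/8 × 28.35 g/oz ≈ 194.9 g
chicken stock: 600 mL × 11/8 ÷ 240 mL/cup ≈ 3.4 cup

vegetable broth: 0.2 L; mayonnaise: 11.5 cup; vegetable oil: 1.1 cup; plain yogurt: 1115.9 g; dried chickpeas: 194.9 g; chicken stock: 3.4 cup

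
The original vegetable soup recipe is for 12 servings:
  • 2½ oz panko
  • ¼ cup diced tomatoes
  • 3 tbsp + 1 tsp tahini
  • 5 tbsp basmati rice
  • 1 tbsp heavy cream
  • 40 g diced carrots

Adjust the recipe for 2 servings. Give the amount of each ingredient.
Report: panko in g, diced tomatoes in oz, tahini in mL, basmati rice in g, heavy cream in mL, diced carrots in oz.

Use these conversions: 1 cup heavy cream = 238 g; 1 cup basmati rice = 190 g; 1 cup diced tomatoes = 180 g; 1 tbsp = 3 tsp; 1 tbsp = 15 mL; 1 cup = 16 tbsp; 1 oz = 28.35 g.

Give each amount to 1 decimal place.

Scaling factor: 2/12 = 1/6.
panko: 2.5 oz × 1/6 × 28.35 g/oz ≈ 11.8 g
diced tomatoes: 0.25 cup × 1/6 × 180 g/cup ÷ 28.35 g/oz ≈ 0.3 oz
tahini: (3 tbsp + 1 tsp = 10/3 tbsp) × 1/6 × 15 mL/tbsp ≈ 8.3 mL
basmati rice: 5 tbsp × 1/6 ÷ 16 tbsp/cup × 190 g/cup ≈ 9.9 g
heavy cream: 1 tbsp × 1/6 × 15 mL/tbsp = 2.5 mL
diced carrots: 40 g × 1/6 ÷ 28.35 g/oz ≈ 0.2 oz

panko: 11.8 g; diced tomatoes: 0.3 oz; tahini: 8.3 mL; basmati rice: 9.9 g; heavy cream: 2.5 mL; diced carrots: 0.2 oz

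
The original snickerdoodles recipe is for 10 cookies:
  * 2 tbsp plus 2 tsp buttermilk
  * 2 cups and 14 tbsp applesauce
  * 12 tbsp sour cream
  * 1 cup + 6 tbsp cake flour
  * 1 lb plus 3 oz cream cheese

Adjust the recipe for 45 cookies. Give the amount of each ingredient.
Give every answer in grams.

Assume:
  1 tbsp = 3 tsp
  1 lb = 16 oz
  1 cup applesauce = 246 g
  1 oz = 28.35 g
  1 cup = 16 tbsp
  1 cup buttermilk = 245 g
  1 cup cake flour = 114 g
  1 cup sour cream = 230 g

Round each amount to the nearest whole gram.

buttermilk: 184 g; applesauce: 3183 g; sour cream: 776 g; cake flour: 705 g; cream cheese: 2424 g

Scaling factor: 45/10 = 9/2 = 4.5.
buttermilk: (2 tbsp + 2 tsp = 8/3 tbsp) × 9/2 ÷ 16 tbsp/cup × 245 g/cup ≈ 184 g
applesauce: (2 cup + 14 tbsp = 2.875 cup) × 9/2 × 246 g/cup ≈ 3183 g
sour cream: 12 tbsp × 9/2 ÷ 16 tbsp/cup × 230 g/cup ≈ 776 g
cake flour: (1 cup + 6 tbsp = 1.375 cup) × 9/2 × 114 g/cup ≈ 705 g
cream cheese: (1 lb + 3 oz = 1.1875 lb) × 9/2 × 16 oz/lb × 28.35 g/oz ≈ 2424 g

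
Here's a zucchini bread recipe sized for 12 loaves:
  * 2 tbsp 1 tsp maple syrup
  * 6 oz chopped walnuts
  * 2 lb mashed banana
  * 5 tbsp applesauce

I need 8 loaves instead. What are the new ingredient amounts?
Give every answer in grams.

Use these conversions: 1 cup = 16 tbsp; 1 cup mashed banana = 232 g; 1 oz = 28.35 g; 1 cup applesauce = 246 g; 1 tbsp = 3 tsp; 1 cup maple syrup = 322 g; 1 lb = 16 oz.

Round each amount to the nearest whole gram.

maple syrup: 31 g; chopped walnuts: 113 g; mashed banana: 605 g; applesauce: 51 g

Scaling factor: 8/12 = 2/3.
maple syrup: (2 tbsp + 1 tsp = 7/3 tbsp) × 2/3 ÷ 16 tbsp/cup × 322 g/cup ≈ 31 g
chopped walnuts: 6 oz × 2/3 × 28.35 g/oz ≈ 113 g
mashed banana: 2 lb × 2/3 × 16 oz/lb × 28.35 g/oz ≈ 605 g
applesauce: 5 tbsp × 2/3 ÷ 16 tbsp/cup × 246 g/cup ≈ 51 g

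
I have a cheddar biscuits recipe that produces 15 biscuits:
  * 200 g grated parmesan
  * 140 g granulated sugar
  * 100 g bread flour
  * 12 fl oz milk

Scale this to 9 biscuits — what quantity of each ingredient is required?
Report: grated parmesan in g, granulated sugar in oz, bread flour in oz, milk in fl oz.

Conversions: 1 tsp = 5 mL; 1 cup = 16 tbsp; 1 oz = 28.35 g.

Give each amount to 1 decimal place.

Scaling factor: 9/15 = 3/5 = 0.6.
grated parmesan: 200 g × 3/5 = 120.0 g
granulated sugar: 140 g × 3/5 ÷ 28.35 g/oz ≈ 3.0 oz
bread flour: 100 g × 3/5 ÷ 28.35 g/oz ≈ 2.1 oz
milk: 12 fl oz × 3/5 = 7.2 fl oz

grated parmesan: 120.0 g; granulated sugar: 3.0 oz; bread flour: 2.1 oz; milk: 7.2 fl oz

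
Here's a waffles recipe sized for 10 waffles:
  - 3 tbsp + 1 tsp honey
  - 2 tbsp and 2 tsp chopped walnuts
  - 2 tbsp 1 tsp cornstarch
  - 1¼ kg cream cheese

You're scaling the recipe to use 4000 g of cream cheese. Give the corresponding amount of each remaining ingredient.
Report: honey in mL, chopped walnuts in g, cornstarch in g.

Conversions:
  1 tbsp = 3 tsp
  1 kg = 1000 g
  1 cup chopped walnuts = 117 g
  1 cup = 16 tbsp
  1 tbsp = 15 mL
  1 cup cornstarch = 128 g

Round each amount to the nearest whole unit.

honey: 160 mL; chopped walnuts: 62 g; cornstarch: 60 g

The original recipe has 1250 g of cream cheese, so the scaling factor is 4000 ÷ 1250 = 16/5 = 3.2.
honey: (3 tbsp + 1 tsp = 10/3 tbsp) × 16/5 × 15 mL/tbsp = 160 mL
chopped walnuts: (2 tbsp + 2 tsp = 8/3 tbsp) × 16/5 ÷ 16 tbsp/cup × 117 g/cup ≈ 62 g
cornstarch: (2 tbsp + 1 tsp = 7/3 tbsp) × 16/5 ÷ 16 tbsp/cup × 128 g/cup ≈ 60 g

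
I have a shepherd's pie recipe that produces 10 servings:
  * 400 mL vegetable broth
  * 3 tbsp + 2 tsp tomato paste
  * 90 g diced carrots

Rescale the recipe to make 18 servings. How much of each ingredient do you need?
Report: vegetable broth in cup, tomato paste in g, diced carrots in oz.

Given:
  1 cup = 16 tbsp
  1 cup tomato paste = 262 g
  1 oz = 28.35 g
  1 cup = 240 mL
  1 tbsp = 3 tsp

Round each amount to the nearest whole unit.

vegetable broth: 3 cup; tomato paste: 108 g; diced carrots: 6 oz

Scaling factor: 18/10 = 9/5 = 1.8.
vegetable broth: 400 mL × 9/5 ÷ 240 mL/cup = 3 cup
tomato paste: (3 tbsp + 2 tsp = 11/3 tbsp) × 9/5 ÷ 16 tbsp/cup × 262 g/cup ≈ 108 g
diced carrots: 90 g × 9/5 ÷ 28.35 g/oz ≈ 6 oz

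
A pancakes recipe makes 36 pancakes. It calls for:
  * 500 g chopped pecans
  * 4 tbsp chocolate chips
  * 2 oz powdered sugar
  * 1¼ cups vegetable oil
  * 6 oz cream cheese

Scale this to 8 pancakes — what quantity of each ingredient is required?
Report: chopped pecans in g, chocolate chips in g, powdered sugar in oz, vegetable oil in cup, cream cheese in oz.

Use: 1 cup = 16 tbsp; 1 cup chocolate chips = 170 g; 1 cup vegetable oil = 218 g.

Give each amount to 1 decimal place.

chopped pecans: 111.1 g; chocolate chips: 9.4 g; powdered sugar: 0.4 oz; vegetable oil: 0.3 cup; cream cheese: 1.3 oz

Scaling factor: 8/36 = 2/9.
chopped pecans: 500 g × 2/9 ≈ 111.1 g
chocolate chips: 4 tbsp × 2/9 ÷ 16 tbsp/cup × 170 g/cup ≈ 9.4 g
powdered sugar: 2 oz × 2/9 ≈ 0.4 oz
vegetable oil: 1.25 cup × 2/9 ≈ 0.3 cup
cream cheese: 6 oz × 2/9 ≈ 1.3 oz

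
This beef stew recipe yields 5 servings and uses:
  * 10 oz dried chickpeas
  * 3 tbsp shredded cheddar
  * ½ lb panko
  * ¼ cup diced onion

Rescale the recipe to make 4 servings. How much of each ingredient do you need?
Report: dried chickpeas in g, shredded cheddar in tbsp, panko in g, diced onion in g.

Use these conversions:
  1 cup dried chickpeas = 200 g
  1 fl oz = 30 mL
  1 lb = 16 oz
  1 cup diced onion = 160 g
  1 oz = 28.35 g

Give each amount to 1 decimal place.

dried chickpeas: 226.8 g; shredded cheddar: 2.4 tbsp; panko: 181.4 g; diced onion: 32.0 g

Scaling factor: 4/5 = 0.8.
dried chickpeas: 10 oz × 4/5 × 28.35 g/oz = 226.8 g
shredded cheddar: 3 tbsp × 4/5 = 2.4 tbsp
panko: 0.5 lb × 4/5 × 16 oz/lb × 28.35 g/oz ≈ 181.4 g
diced onion: 0.25 cup × 4/5 × 160 g/cup = 32.0 g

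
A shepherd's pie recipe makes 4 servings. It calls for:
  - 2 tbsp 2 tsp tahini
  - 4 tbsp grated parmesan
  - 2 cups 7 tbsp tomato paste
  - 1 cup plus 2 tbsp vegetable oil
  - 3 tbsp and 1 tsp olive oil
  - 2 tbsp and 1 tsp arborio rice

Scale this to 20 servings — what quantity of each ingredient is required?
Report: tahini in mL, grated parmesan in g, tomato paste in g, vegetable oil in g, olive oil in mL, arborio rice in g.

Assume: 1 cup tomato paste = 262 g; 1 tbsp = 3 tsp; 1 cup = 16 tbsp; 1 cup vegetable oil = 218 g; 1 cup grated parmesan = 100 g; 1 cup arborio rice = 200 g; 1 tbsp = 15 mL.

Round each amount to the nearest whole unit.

tahini: 200 mL; grated parmesan: 125 g; tomato paste: 3193 g; vegetable oil: 1226 g; olive oil: 250 mL; arborio rice: 146 g

Scaling factor: 20/4 = 5.
tahini: (2 tbsp + 2 tsp = 8/3 tbsp) × 5 × 15 mL/tbsp = 200 mL
grated parmesan: 4 tbsp × 5 ÷ 16 tbsp/cup × 100 g/cup = 125 g
tomato paste: (2 cup + 7 tbsp = 2.4375 cup) × 5 × 262 g/cup ≈ 3193 g
vegetable oil: (1 cup + 2 tbsp = 1.125 cup) × 5 × 218 g/cup ≈ 1226 g
olive oil: (3 tbsp + 1 tsp = 10/3 tbsp) × 5 × 15 mL/tbsp = 250 mL
arborio rice: (2 tbsp + 1 tsp = 7/3 tbsp) × 5 ÷ 16 tbsp/cup × 200 g/cup ≈ 146 g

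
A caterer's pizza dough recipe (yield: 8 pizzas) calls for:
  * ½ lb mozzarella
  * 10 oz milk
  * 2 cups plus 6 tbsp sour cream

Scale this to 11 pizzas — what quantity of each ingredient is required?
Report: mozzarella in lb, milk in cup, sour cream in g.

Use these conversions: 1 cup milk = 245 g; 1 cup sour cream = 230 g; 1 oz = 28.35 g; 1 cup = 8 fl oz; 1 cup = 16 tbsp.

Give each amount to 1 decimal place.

Scaling factor: 11/8 = 1.375.
mozzarella: 0.5 lb × 11/8 ≈ 0.7 lb
milk: 10 oz × 11/8 × 28.35 g/oz ÷ 245 g/cup ≈ 1.6 cup
sour cream: (2 cup + 6 tbsp = 2.375 cup) × 11/8 × 230 g/cup ≈ 751.1 g

mozzarella: 0.7 lb; milk: 1.6 cup; sour cream: 751.1 g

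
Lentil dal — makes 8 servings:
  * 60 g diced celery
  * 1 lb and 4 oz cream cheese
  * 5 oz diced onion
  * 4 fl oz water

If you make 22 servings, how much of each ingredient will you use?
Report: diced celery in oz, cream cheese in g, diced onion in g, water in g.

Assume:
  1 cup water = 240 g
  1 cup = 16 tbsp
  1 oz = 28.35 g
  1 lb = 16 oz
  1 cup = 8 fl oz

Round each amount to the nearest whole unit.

diced celery: 6 oz; cream cheese: 1559 g; diced onion: 390 g; water: 330 g

Scaling factor: 22/8 = 11/4 = 2.75.
diced celery: 60 g × 11/4 ÷ 28.35 g/oz ≈ 6 oz
cream cheese: (1 lb + 4 oz = 1.25 lb) × 11/4 × 16 oz/lb × 28.35 g/oz ≈ 1559 g
diced onion: 5 oz × 11/4 × 28.35 g/oz ≈ 390 g
water: 4 fl oz × 11/4 ÷ 8 fl oz/cup × 240 g/cup = 330 g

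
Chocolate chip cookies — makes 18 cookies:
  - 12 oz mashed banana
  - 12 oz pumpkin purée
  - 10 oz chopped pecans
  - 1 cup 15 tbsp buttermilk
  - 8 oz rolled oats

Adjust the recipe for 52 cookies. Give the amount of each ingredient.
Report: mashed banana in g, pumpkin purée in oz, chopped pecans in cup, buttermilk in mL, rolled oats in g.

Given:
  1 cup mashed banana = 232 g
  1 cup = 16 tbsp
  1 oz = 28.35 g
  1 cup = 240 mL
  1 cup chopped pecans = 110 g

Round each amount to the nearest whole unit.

Scaling factor: 52/18 = 26/9.
mashed banana: 12 oz × 26/9 × 28.35 g/oz ≈ 983 g
pumpkin purée: 12 oz × 26/9 ≈ 35 oz
chopped pecans: 10 oz × 26/9 × 28.35 g/oz ÷ 110 g/cup ≈ 7 cup
buttermilk: (1 cup + 15 tbsp = 1.9375 cup) × 26/9 × 240 mL/cup ≈ 1343 mL
rolled oats: 8 oz × 26/9 × 28.35 g/oz ≈ 655 g

mashed banana: 983 g; pumpkin purée: 35 oz; chopped pecans: 7 cup; buttermilk: 1343 mL; rolled oats: 655 g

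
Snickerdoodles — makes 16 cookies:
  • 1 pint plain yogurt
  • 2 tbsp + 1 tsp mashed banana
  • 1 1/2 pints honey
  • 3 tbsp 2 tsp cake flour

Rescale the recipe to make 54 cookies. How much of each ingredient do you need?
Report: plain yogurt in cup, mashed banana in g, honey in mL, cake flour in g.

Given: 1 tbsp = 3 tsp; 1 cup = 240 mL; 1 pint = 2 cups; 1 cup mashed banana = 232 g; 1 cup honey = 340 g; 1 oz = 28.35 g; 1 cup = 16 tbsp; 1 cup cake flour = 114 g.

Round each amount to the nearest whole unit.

plain yogurt: 7 cup; mashed banana: 114 g; honey: 2430 mL; cake flour: 88 g

Scaling factor: 54/16 = 27/8 = 3.375.
plain yogurt: 1 pint × 27/8 × 2 cup/pint ≈ 7 cup
mashed banana: (2 tbsp + 1 tsp = 7/3 tbsp) × 27/8 ÷ 16 tbsp/cup × 232 g/cup ≈ 114 g
honey: 1.5 pint × 27/8 × 2 cup/pint × 240 mL/cup = 2430 mL
cake flour: (3 tbsp + 2 tsp = 11/3 tbsp) × 27/8 ÷ 16 tbsp/cup × 114 g/cup ≈ 88 g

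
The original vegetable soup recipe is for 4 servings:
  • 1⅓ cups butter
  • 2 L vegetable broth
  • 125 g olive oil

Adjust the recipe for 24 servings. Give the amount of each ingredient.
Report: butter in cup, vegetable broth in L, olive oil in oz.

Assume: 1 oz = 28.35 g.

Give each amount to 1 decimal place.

Scaling factor: 24/4 = 6.
butter: 4/3 cup × 6 = 8.0 cup
vegetable broth: 2 L × 6 = 12.0 L
olive oil: 125 g × 6 ÷ 28.35 g/oz ≈ 26.5 oz

butter: 8.0 cup; vegetable broth: 12.0 L; olive oil: 26.5 oz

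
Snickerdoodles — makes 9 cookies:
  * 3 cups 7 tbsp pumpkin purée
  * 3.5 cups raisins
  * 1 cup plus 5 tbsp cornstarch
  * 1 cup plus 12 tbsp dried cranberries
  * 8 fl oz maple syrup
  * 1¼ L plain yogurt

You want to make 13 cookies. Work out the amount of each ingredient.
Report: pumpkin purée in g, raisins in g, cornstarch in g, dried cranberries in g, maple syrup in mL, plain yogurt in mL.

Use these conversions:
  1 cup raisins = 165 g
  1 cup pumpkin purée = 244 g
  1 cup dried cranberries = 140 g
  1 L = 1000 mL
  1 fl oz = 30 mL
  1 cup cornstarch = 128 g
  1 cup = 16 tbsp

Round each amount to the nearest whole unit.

pumpkin purée: 1212 g; raisins: 834 g; cornstarch: 243 g; dried cranberries: 354 g; maple syrup: 347 mL; plain yogurt: 1806 mL

Scaling factor: 13/9.
pumpkin purée: (3 cup + 7 tbsp = 3.4375 cup) × 13/9 × 244 g/cup ≈ 1212 g
raisins: 3.5 cup × 13/9 × 165 g/cup ≈ 834 g
cornstarch: (1 cup + 5 tbsp = 1.3125 cup) × 13/9 × 128 g/cup ≈ 243 g
dried cranberries: (1 cup + 12 tbsp = 1.75 cup) × 13/9 × 140 g/cup ≈ 354 g
maple syrup: 8 fl oz × 13/9 × 30 mL/fl oz ≈ 347 mL
plain yogurt: 1.25 L × 13/9 × 1000 mL/L ≈ 1806 mL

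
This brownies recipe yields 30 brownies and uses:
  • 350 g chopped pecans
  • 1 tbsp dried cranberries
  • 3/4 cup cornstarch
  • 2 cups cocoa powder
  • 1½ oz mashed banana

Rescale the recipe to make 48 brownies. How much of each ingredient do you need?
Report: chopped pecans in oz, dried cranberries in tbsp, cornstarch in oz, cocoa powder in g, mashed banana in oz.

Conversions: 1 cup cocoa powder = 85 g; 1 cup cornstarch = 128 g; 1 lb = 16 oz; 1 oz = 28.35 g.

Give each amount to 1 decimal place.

chopped pecans: 19.8 oz; dried cranberries: 1.6 tbsp; cornstarch: 5.4 oz; cocoa powder: 272.0 g; mashed banana: 2.4 oz

Scaling factor: 48/30 = 8/5 = 1.6.
chopped pecans: 350 g × 8/5 ÷ 28.35 g/oz ≈ 19.8 oz
dried cranberries: 1 tbsp × 8/5 = 1.6 tbsp
cornstarch: 0.75 cup × 8/5 × 128 g/cup ÷ 28.35 g/oz ≈ 5.4 oz
cocoa powder: 2 cup × 8/5 × 85 g/cup = 272.0 g
mashed banana: 1.5 oz × 8/5 = 2.4 oz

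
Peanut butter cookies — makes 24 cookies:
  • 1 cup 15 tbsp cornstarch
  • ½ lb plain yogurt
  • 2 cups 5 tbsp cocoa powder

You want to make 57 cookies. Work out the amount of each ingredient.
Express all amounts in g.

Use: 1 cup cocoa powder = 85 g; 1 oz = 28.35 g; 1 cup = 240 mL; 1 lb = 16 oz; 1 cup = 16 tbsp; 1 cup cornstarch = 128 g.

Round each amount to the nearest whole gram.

Scaling factor: 57/24 = 19/8 = 2.375.
cornstarch: (1 cup + 15 tbsp = 1.9375 cup) × 19/8 × 128 g/cup = 589 g
plain yogurt: 0.5 lb × 19/8 × 16 oz/lb × 28.35 g/oz ≈ 539 g
cocoa powder: (2 cup + 5 tbsp = 2.3125 cup) × 19/8 × 85 g/cup ≈ 467 g

cornstarch: 589 g; plain yogurt: 539 g; cocoa powder: 467 g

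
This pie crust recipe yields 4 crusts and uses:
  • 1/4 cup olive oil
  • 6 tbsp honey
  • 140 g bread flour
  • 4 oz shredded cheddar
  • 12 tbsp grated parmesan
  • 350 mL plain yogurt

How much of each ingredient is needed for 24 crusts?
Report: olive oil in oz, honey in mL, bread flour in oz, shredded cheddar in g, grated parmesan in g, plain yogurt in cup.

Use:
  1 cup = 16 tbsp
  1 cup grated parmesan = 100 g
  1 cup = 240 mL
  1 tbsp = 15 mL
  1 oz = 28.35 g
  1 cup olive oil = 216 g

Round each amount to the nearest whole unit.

Scaling factor: 24/4 = 6.
olive oil: 0.25 cup × 6 × 216 g/cup ÷ 28.35 g/oz ≈ 11 oz
honey: 6 tbsp × 6 × 15 mL/tbsp = 540 mL
bread flour: 140 g × 6 ÷ 28.35 g/oz ≈ 30 oz
shredded cheddar: 4 oz × 6 × 28.35 g/oz ≈ 680 g
grated parmesan: 12 tbsp × 6 ÷ 16 tbsp/cup × 100 g/cup = 450 g
plain yogurt: 350 mL × 6 ÷ 240 mL/cup ≈ 9 cup

olive oil: 11 oz; honey: 540 mL; bread flour: 30 oz; shredded cheddar: 680 g; grated parmesan: 450 g; plain yogurt: 9 cup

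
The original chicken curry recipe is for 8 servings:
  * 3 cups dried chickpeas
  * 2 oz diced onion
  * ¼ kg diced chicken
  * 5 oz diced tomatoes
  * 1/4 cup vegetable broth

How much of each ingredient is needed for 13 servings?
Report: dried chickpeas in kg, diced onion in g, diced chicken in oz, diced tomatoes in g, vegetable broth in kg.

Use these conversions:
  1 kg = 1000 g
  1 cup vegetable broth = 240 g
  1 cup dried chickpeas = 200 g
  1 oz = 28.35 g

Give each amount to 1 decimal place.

Scaling factor: 13/8 = 1.625.
dried chickpeas: 3 cup × 13/8 × 200 g/cup ÷ 1000 g/kg ≈ 1.0 kg
diced onion: 2 oz × 13/8 × 28.35 g/oz ≈ 92.1 g
diced chicken: 0.25 kg × 13/8 × 1000 g/kg ÷ 28.35 g/oz ≈ 14.3 oz
diced tomatoes: 5 oz × 13/8 × 28.35 g/oz ≈ 230.3 g
vegetable broth: 0.25 cup × 13/8 × 240 g/cup ÷ 1000 g/kg ≈ 0.1 kg

dried chickpeas: 1.0 kg; diced onion: 92.1 g; diced chicken: 14.3 oz; diced tomatoes: 230.3 g; vegetable broth: 0.1 kg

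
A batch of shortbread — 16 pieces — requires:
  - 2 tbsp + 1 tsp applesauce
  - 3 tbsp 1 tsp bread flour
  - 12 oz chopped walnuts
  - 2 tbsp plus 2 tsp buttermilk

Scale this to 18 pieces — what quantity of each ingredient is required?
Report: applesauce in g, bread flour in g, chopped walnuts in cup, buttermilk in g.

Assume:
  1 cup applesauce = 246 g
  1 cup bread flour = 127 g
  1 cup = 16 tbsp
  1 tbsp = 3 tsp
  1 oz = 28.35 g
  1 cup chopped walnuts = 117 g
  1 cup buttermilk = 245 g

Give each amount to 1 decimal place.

applesauce: 40.4 g; bread flour: 29.8 g; chopped walnuts: 3.3 cup; buttermilk: 45.9 g

Scaling factor: 18/16 = 9/8 = 1.125.
applesauce: (2 tbsp + 1 tsp = 7/3 tbsp) × 9/8 ÷ 16 tbsp/cup × 246 g/cup ≈ 40.4 g
bread flour: (3 tbsp + 1 tsp = 10/3 tbsp) × 9/8 ÷ 16 tbsp/cup × 127 g/cup ≈ 29.8 g
chopped walnuts: 12 oz × 9/8 × 28.35 g/oz ÷ 117 g/cup ≈ 3.3 cup
buttermilk: (2 tbsp + 2 tsp = 8/3 tbsp) × 9/8 ÷ 16 tbsp/cup × 245 g/cup ≈ 45.9 g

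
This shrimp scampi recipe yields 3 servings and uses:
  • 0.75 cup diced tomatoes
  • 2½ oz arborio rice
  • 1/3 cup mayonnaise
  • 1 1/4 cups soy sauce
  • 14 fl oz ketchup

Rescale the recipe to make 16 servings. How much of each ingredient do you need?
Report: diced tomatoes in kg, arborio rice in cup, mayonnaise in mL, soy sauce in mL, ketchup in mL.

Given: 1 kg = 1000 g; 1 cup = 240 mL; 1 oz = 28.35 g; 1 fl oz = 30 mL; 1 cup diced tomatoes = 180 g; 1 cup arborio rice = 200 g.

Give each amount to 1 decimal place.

Scaling factor: 16/3.
diced tomatoes: 0.75 cup × 16/3 × 180 g/cup ÷ 1000 g/kg ≈ 0.7 kg
arborio rice: 2.5 oz × 16/3 × 28.35 g/oz ÷ 200 g/cup ≈ 1.9 cup
mayonnaise: 1/3 cup × 16/3 × 240 mL/cup ≈ 426.7 mL
soy sauce: 1.25 cup × 16/3 × 240 mL/cup = 1600.0 mL
ketchup: 14 fl oz × 16/3 × 30 mL/fl oz = 2240.0 mL

diced tomatoes: 0.7 kg; arborio rice: 1.9 cup; mayonnaise: 426.7 mL; soy sauce: 1600.0 mL; ketchup: 2240.0 mL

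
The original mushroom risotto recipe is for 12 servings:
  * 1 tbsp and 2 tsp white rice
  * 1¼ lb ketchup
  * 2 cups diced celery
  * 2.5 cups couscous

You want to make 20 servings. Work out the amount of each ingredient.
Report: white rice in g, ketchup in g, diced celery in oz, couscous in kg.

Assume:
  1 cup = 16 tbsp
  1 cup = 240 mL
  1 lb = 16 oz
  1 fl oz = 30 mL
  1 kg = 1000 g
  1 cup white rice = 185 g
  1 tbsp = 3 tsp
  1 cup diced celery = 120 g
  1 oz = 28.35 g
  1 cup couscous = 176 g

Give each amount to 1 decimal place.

Scaling factor: 20/12 = 5/3.
white rice: (1 tbsp + 2 tsp = 5/3 tbsp) × 5/3 ÷ 16 tbsp/cup × 185 g/cup ≈ 32.1 g
ketchup: 1.25 lb × 5/3 × 16 oz/lb × 28.35 g/oz = 945.0 g
diced celery: 2 cup × 5/3 × 120 g/cup ÷ 28.35 g/oz ≈ 14.1 oz
couscous: 2.5 cup × 5/3 × 176 g/cup ÷ 1000 g/kg ≈ 0.7 kg

white rice: 32.1 g; ketchup: 945.0 g; diced celery: 14.1 oz; couscous: 0.7 kg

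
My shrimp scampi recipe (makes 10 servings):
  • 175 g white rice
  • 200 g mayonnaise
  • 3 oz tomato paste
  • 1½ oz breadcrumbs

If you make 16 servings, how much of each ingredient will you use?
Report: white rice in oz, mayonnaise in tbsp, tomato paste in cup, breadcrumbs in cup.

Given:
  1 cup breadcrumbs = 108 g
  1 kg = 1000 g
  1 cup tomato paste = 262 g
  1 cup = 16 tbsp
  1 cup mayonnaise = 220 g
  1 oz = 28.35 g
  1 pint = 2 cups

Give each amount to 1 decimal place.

Scaling factor: 16/10 = 8/5 = 1.6.
white rice: 175 g × 8/5 ÷ 28.35 g/oz ≈ 9.9 oz
mayonnaise: 200 g × 8/5 ÷ 220 g/cup × 16 tbsp/cup ≈ 23.3 tbsp
tomato paste: 3 oz × 8/5 × 28.35 g/oz ÷ 262 g/cup ≈ 0.5 cup
breadcrumbs: 1.5 oz × 8/5 × 28.35 g/oz ÷ 108 g/cup ≈ 0.6 cup

white rice: 9.9 oz; mayonnaise: 23.3 tbsp; tomato paste: 0.5 cup; breadcrumbs: 0.6 cup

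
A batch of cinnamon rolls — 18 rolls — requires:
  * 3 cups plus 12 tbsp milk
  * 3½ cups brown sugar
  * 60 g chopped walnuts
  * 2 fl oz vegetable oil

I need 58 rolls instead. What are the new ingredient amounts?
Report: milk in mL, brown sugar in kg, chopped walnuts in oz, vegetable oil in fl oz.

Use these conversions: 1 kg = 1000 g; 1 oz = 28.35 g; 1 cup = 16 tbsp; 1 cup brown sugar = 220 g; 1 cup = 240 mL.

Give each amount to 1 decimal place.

milk: 2900.0 mL; brown sugar: 2.5 kg; chopped walnuts: 6.8 oz; vegetable oil: 6.4 fl oz

Scaling factor: 58/18 = 29/9.
milk: (3 cup + 12 tbsp = 3.75 cup) × 29/9 × 240 mL/cup = 2900.0 mL
brown sugar: 3.5 cup × 29/9 × 220 g/cup ÷ 1000 g/kg ≈ 2.5 kg
chopped walnuts: 60 g × 29/9 ÷ 28.35 g/oz ≈ 6.8 oz
vegetable oil: 2 fl oz × 29/9 ≈ 6.4 fl oz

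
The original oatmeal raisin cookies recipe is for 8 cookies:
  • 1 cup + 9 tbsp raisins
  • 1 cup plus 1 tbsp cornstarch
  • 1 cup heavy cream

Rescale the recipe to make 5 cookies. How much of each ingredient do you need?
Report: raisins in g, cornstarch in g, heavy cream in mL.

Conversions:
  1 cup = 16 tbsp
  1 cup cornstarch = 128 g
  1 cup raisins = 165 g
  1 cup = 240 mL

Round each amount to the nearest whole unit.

Scaling factor: 5/8 = 0.625.
raisins: (1 cup + 9 tbsp = 1.5625 cup) × 5/8 × 165 g/cup ≈ 161 g
cornstarch: (1 cup + 1 tbsp = 1.0625 cup) × 5/8 × 128 g/cup = 85 g
heavy cream: 1 cup × 5/8 × 240 mL/cup = 150 mL

raisins: 161 g; cornstarch: 85 g; heavy cream: 150 mL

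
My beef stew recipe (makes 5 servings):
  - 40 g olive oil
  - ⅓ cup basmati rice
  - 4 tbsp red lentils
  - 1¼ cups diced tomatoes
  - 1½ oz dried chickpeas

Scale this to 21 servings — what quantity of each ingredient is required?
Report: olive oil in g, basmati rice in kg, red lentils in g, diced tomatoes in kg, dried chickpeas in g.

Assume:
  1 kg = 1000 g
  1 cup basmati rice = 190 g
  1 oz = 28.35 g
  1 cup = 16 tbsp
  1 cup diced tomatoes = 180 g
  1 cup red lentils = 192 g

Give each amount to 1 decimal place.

Scaling factor: 21/5 = 4.2.
olive oil: 40 g × 21/5 = 168.0 g
basmati rice: 1/3 cup × 21/5 × 190 g/cup ÷ 1000 g/kg ≈ 0.3 kg
red lentils: 4 tbsp × 21/5 ÷ 16 tbsp/cup × 192 g/cup = 201.6 g
diced tomatoes: 1.25 cup × 21/5 × 180 g/cup ÷ 1000 g/kg ≈ 0.9 kg
dried chickpeas: 1.5 oz × 21/5 × 28.35 g/oz ≈ 178.6 g

olive oil: 168.0 g; basmati rice: 0.3 kg; red lentils: 201.6 g; diced tomatoes: 0.9 kg; dried chickpeas: 178.6 g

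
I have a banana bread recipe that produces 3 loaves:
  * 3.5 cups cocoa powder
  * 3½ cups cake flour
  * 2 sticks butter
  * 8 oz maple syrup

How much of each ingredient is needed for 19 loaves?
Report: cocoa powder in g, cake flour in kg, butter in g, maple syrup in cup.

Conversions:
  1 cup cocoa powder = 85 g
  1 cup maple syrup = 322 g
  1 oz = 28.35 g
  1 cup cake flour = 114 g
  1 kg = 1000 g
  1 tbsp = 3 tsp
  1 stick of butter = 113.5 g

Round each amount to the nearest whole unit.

Scaling factor: 19/3.
cocoa powder: 3.5 cup × 19/3 × 85 g/cup ≈ 1884 g
cake flour: 3.5 cup × 19/3 × 114 g/cup ÷ 1000 g/kg ≈ 3 kg
butter: 2 stick × 19/3 × 113.5 g/stick ≈ 1438 g
maple syrup: 8 oz × 19/3 × 28.35 g/oz ÷ 322 g/cup ≈ 4 cup

cocoa powder: 1884 g; cake flour: 3 kg; butter: 1438 g; maple syrup: 4 cup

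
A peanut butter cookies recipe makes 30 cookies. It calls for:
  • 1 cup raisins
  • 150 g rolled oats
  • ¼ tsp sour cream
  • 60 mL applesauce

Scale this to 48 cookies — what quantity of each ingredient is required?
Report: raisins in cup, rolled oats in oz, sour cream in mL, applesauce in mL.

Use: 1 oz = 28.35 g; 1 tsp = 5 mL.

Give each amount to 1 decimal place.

raisins: 1.6 cup; rolled oats: 8.5 oz; sour cream: 2.0 mL; applesauce: 96.0 mL

Scaling factor: 48/30 = 8/5 = 1.6.
raisins: 1 cup × 8/5 = 1.6 cup
rolled oats: 150 g × 8/5 ÷ 28.35 g/oz ≈ 8.5 oz
sour cream: 0.25 tsp × 8/5 × 5 mL/tsp = 2.0 mL
applesauce: 60 mL × 8/5 = 96.0 mL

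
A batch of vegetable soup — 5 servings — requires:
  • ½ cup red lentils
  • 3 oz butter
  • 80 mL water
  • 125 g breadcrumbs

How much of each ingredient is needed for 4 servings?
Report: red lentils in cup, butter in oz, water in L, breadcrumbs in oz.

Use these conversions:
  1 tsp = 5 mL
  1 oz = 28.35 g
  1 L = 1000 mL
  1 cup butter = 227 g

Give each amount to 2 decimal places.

Scaling factor: 4/5 = 0.8.
red lentils: 0.5 cup × 4/5 = 0.40 cup
butter: 3 oz × 4/5 = 2.40 oz
water: 80 mL × 4/5 ÷ 1000 mL/L ≈ 0.06 L
breadcrumbs: 125 g × 4/5 ÷ 28.35 g/oz ≈ 3.53 oz

red lentils: 0.40 cup; butter: 2.40 oz; water: 0.06 L; breadcrumbs: 3.53 oz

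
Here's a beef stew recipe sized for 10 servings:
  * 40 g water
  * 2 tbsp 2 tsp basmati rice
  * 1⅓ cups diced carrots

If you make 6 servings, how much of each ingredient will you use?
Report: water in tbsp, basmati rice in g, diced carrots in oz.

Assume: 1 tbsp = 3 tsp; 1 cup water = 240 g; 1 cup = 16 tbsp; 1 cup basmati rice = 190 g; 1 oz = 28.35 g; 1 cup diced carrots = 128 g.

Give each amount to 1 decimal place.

water: 1.6 tbsp; basmati rice: 19.0 g; diced carrots: 3.6 oz

Scaling factor: 6/10 = 3/5 = 0.6.
water: 40 g × 3/5 ÷ 240 g/cup × 16 tbsp/cup = 1.6 tbsp
basmati rice: (2 tbsp + 2 tsp = 8/3 tbsp) × 3/5 ÷ 16 tbsp/cup × 190 g/cup = 19.0 g
diced carrots: 4/3 cup × 3/5 × 128 g/cup ÷ 28.35 g/oz ≈ 3.6 oz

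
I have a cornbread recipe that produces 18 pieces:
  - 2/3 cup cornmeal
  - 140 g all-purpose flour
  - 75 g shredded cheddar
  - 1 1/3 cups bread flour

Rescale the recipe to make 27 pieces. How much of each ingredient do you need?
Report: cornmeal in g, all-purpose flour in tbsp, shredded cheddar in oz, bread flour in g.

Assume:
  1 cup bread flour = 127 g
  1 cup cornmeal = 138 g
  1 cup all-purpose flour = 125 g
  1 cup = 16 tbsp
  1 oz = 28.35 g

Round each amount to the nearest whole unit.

Scaling factor: 27/18 = 3/2 = 1.5.
cornmeal: 2/3 cup × 3/2 × 138 g/cup = 138 g
all-purpose flour: 140 g × 3/2 ÷ 125 g/cup × 16 tbsp/cup ≈ 27 tbsp
shredded cheddar: 75 g × 3/2 ÷ 28.35 g/oz ≈ 4 oz
bread flour: 4/3 cup × 3/2 × 127 g/cup = 254 g

cornmeal: 138 g; all-purpose flour: 27 tbsp; shredded cheddar: 4 oz; bread flour: 254 g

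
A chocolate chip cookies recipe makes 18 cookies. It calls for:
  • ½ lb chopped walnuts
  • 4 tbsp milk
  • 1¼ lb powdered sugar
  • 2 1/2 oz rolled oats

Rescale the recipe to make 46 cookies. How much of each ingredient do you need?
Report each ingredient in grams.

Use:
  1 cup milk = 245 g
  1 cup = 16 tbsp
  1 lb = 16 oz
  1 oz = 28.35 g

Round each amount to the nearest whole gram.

Scaling factor: 46/18 = 23/9.
chopped walnuts: 0.5 lb × 23/9 × 16 oz/lb × 28.35 g/oz ≈ 580 g
milk: 4 tbsp × 23/9 ÷ 16 tbsp/cup × 245 g/cup ≈ 157 g
powdered sugar: 1.25 lb × 23/9 × 16 oz/lb × 28.35 g/oz = 1449 g
rolled oats: 2.5 oz × 23/9 × 28.35 g/oz ≈ 181 g

chopped walnuts: 580 g; milk: 157 g; powdered sugar: 1449 g; rolled oats: 181 g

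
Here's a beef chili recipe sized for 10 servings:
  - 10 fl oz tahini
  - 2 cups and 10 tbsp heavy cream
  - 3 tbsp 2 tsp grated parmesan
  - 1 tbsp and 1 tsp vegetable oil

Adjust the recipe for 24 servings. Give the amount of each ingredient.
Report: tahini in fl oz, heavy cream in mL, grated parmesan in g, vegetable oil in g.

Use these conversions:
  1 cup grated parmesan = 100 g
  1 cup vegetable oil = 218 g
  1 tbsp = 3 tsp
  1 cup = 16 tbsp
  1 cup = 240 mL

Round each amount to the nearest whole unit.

tahini: 24 fl oz; heavy cream: 1512 mL; grated parmesan: 55 g; vegetable oil: 44 g

Scaling factor: 24/10 = 12/5 = 2.4.
tahini: 10 fl oz × 12/5 = 24 fl oz
heavy cream: (2 cup + 10 tbsp = 2.625 cup) × 12/5 × 240 mL/cup = 1512 mL
grated parmesan: (3 tbsp + 2 tsp = 11/3 tbsp) × 12/5 ÷ 16 tbsp/cup × 100 g/cup = 55 g
vegetable oil: (1 tbsp + 1 tsp = 4/3 tbsp) × 12/5 ÷ 16 tbsp/cup × 218 g/cup ≈ 44 g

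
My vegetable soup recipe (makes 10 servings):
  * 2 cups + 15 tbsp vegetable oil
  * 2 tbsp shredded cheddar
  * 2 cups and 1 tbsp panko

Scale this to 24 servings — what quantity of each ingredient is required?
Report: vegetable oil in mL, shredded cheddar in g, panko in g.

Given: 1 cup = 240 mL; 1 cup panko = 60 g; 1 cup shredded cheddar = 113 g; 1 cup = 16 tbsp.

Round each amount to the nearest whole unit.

vegetable oil: 1692 mL; shredded cheddar: 34 g; panko: 297 g

Scaling factor: 24/10 = 12/5 = 2.4.
vegetable oil: (2 cup + 15 tbsp = 2.9375 cup) × 12/5 × 240 mL/cup = 1692 mL
shredded cheddar: 2 tbsp × 12/5 ÷ 16 tbsp/cup × 113 g/cup ≈ 34 g
panko: (2 cup + 1 tbsp = 2.0625 cup) × 12/5 × 60 g/cup = 297 g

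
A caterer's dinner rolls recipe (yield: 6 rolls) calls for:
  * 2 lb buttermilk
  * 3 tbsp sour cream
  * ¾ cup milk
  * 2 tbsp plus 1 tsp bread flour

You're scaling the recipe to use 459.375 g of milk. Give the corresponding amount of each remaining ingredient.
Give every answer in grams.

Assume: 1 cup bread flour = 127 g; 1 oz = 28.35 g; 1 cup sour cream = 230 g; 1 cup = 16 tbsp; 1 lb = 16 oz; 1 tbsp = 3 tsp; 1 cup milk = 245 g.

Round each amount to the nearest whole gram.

buttermilk: 2268 g; sour cream: 108 g; bread flour: 46 g

The original recipe has 183.75 g of milk, so the scaling factor is 459.375 ÷ 183.75 = 5/2 = 2.5.
buttermilk: 2 lb × 5/2 × 16 oz/lb × 28.35 g/oz = 2268 g
sour cream: 3 tbsp × 5/2 ÷ 16 tbsp/cup × 230 g/cup ≈ 108 g
bread flour: (2 tbsp + 1 tsp = 7/3 tbsp) × 5/2 ÷ 16 tbsp/cup × 127 g/cup ≈ 46 g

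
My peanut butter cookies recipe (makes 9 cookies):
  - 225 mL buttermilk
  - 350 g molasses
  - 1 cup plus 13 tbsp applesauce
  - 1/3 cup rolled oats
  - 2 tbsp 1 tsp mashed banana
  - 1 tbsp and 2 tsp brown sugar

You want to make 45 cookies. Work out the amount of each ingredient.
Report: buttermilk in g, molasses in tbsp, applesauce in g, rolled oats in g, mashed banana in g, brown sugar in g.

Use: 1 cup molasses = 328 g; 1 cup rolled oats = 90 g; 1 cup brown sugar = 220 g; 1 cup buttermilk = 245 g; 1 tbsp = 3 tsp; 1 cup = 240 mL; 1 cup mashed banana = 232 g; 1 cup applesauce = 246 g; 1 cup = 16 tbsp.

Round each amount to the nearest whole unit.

Scaling factor: 45/9 = 5.
buttermilk: 225 mL × 5 ÷ 240 mL/cup × 245 g/cup ≈ 1148 g
molasses: 350 g × 5 ÷ 328 g/cup × 16 tbsp/cup ≈ 85 tbsp
applesauce: (1 cup + 13 tbsp = 1.8125 cup) × 5 × 246 g/cup ≈ 2229 g
rolled oats: 1/3 cup × 5 × 90 g/cup = 150 g
mashed banana: (2 tbsp + 1 tsp = 7/3 tbsp) × 5 ÷ 16 tbsp/cup × 232 g/cup ≈ 169 g
brown sugar: (1 tbsp + 2 tsp = 5/3 tbsp) × 5 ÷ 16 tbsp/cup × 220 g/cup ≈ 115 g

buttermilk: 1148 g; molasses: 85 tbsp; applesauce: 2229 g; rolled oats: 150 g; mashed banana: 169 g; brown sugar: 115 g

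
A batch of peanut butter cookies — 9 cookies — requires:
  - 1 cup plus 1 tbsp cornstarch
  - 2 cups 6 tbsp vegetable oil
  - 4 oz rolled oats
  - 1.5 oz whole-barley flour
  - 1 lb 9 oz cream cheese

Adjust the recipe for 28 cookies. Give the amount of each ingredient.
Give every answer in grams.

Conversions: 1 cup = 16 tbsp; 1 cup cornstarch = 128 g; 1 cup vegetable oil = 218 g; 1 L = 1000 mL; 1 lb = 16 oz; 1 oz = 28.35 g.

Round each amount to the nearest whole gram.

cornstarch: 423 g; vegetable oil: 1611 g; rolled oats: 353 g; whole-barley flour: 132 g; cream cheese: 2205 g

Scaling factor: 28/9.
cornstarch: (1 cup + 1 tbsp = 1.0625 cup) × 28/9 × 128 g/cup ≈ 423 g
vegetable oil: (2 cup + 6 tbsp = 2.375 cup) × 28/9 × 218 g/cup ≈ 1611 g
rolled oats: 4 oz × 28/9 × 28.35 g/oz ≈ 353 g
whole-barley flour: 1.5 oz × 28/9 × 28.35 g/oz ≈ 132 g
cream cheese: (1 lb + 9 oz = 1.5625 lb) × 28/9 × 16 oz/lb × 28.35 g/oz = 2205 g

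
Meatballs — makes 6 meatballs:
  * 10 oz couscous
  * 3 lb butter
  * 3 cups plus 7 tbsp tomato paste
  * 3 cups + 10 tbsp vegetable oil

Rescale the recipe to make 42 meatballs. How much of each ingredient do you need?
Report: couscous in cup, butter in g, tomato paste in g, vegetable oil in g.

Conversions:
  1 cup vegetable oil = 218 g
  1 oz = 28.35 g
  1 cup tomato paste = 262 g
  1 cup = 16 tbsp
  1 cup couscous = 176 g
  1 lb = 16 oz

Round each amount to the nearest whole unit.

couscous: 11 cup; butter: 9526 g; tomato paste: 6304 g; vegetable oil: 5532 g

Scaling factor: 42/6 = 7.
couscous: 10 oz × 7 × 28.35 g/oz ÷ 176 g/cup ≈ 11 cup
butter: 3 lb × 7 × 16 oz/lb × 28.35 g/oz ≈ 9526 g
tomato paste: (3 cup + 7 tbsp = 3.4375 cup) × 7 × 262 g/cup ≈ 6304 g
vegetable oil: (3 cup + 10 tbsp = 3.625 cup) × 7 × 218 g/cup ≈ 5532 g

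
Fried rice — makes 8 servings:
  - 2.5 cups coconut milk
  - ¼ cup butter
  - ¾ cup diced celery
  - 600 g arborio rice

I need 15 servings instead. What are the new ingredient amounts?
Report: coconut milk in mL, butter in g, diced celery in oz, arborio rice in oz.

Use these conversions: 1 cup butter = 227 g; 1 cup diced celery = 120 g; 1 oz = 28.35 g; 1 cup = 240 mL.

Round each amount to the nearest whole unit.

Scaling factor: 15/8 = 1.875.
coconut milk: 2.5 cup × 15/8 × 240 mL/cup = 1125 mL
butter: 0.25 cup × 15/8 × 227 g/cup ≈ 106 g
diced celery: 0.75 cup × 15/8 × 120 g/cup ÷ 28.35 g/oz ≈ 6 oz
arborio rice: 600 g × 15/8 ÷ 28.35 g/oz ≈ 40 oz

coconut milk: 1125 mL; butter: 106 g; diced celery: 6 oz; arborio rice: 40 oz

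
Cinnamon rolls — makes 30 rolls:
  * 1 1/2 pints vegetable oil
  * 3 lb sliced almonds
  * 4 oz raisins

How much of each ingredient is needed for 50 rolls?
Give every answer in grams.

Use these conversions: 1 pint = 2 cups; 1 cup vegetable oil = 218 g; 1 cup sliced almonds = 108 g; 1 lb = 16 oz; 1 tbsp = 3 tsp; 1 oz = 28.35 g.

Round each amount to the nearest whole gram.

Scaling factor: 50/30 = 5/3.
vegetable oil: 1.5 pint × 5/3 × 2 cup/pint × 218 g/cup = 1090 g
sliced almonds: 3 lb × 5/3 × 16 oz/lb × 28.35 g/oz = 2268 g
raisins: 4 oz × 5/3 × 28.35 g/oz = 189 g

vegetable oil: 1090 g; sliced almonds: 2268 g; raisins: 189 g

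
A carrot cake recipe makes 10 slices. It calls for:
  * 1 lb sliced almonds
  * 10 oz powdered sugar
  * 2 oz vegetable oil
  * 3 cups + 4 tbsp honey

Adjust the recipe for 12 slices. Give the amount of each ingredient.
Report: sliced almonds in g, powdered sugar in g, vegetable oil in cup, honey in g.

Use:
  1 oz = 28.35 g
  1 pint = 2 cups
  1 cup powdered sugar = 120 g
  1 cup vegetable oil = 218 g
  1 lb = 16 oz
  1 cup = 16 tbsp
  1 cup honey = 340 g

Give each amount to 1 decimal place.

sliced almonds: 544.3 g; powdered sugar: 340.2 g; vegetable oil: 0.3 cup; honey: 1326.0 g

Scaling factor: 12/10 = 6/5 = 1.2.
sliced almonds: 1 lb × 6/5 × 16 oz/lb × 28.35 g/oz ≈ 544.3 g
powdered sugar: 10 oz × 6/5 × 28.35 g/oz = 340.2 g
vegetable oil: 2 oz × 6/5 × 28.35 g/oz ÷ 218 g/cup ≈ 0.3 cup
honey: (3 cup + 4 tbsp = 3.25 cup) × 6/5 × 340 g/cup = 1326.0 g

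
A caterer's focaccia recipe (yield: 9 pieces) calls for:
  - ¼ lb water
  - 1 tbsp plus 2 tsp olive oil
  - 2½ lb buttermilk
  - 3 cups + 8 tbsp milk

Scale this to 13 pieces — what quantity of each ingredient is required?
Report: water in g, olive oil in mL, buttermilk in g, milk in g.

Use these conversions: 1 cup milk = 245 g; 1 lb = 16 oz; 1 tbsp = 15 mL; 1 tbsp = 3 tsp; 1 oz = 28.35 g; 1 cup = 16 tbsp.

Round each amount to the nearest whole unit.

Scaling factor: 13/9.
water: 0.25 lb × 13/9 × 16 oz/lb × 28.35 g/oz ≈ 164 g
olive oil: (1 tbsp + 2 tsp = 5/3 tbsp) × 13/9 × 15 mL/tbsp ≈ 36 mL
buttermilk: 2.5 lb × 13/9 × 16 oz/lb × 28.35 g/oz = 1638 g
milk: (3 cup + 8 tbsp = 3.5 cup) × 13/9 × 245 g/cup ≈ 1239 g

water: 164 g; olive oil: 36 mL; buttermilk: 1638 g; milk: 1239 g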